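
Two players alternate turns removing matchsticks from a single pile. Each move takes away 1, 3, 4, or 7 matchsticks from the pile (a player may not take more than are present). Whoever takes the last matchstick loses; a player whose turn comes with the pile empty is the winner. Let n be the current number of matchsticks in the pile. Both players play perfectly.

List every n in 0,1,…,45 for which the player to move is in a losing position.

Classify positions by backward induction: terminal positions (no move available) are W. From any other position, the mover wins iff some move reaches an L.
n=0: no move; the opponent has just taken the last matchstick and therefore loses → W
n=1: only reaches 0(W), which is W → L
n=2: reaches L-position 1 → W
n=3: only reaches 2(W), 0(W), all W → L
n=4: reaches L-position 3 → W
n=5: reaches L-position 1 → W
n=6: reaches L-position 3 → W
n=7: reaches L-position 3 → W
n=8: reaches L-position 1 → W
n=9: only reaches 8(W), 6(W), 5(W), 2(W), all W → L
n=10: reaches L-position 9 → W
n=11: only reaches 10(W), 8(W), 7(W), 4(W), all W → L
n=12: reaches L-position 11 → W
n=13: reaches L-position 9 → W
n=14: reaches L-position 11 → W
n=15: reaches L-position 11 → W
n=16: reaches L-position 9 → W
n=17: only reaches 16(W), 14(W), 13(W), 10(W), all W → L
n=18: reaches L-position 17 → W
n=19: only reaches 18(W), 16(W), 15(W), 12(W), all W → L
n=20: reaches L-position 19 → W
n=21: reaches L-position 17 → W
n=22: reaches L-position 19 → W
n=23: reaches L-position 19 → W
n=24: reaches L-position 17 → W
n=25: only reaches 24(W), 22(W), 21(W), 18(W), all W → L
n=26: reaches L-position 25 → W
n=27: only reaches 26(W), 24(W), 23(W), 20(W), all W → L
n=28: reaches L-position 27 → W
n=29: reaches L-position 25 → W
n=30: reaches L-position 27 → W
n=31: reaches L-position 27 → W
n=32: reaches L-position 25 → W
n=33: only reaches 32(W), 30(W), 29(W), 26(W), all W → L
n=34: reaches L-position 33 → W
n=35: only reaches 34(W), 32(W), 31(W), 28(W), all W → L
n=36: reaches L-position 35 → W
n=37: reaches L-position 33 → W
n=38: reaches L-position 35 → W
n=39: reaches L-position 35 → W
n=40: reaches L-position 33 → W
n=41: only reaches 40(W), 38(W), 37(W), 34(W), all W → L
n=42: reaches L-position 41 → W
n=43: only reaches 42(W), 40(W), 39(W), 36(W), all W → L
n=44: reaches L-position 43 → W
n=45: reaches L-position 41 → W
Reading off the rows marked L gives the requested list; there are 12 such values of n.

1, 3, 9, 11, 17, 19, 25, 27, 33, 35, 41, 43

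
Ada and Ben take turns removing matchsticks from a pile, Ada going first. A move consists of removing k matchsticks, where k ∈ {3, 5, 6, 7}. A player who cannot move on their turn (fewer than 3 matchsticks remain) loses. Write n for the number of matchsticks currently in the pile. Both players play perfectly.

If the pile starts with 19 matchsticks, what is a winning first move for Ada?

Label each position W (a win for the player to move) or L (a loss). A position with no legal move is L; any other position is W exactly when some move reaches an L, and L when every move reaches a W.
n=0: no move → L
n=1: no move → L
n=2: no move → L
n=3: reaches L-position 0 → W
n=4: reaches L-position 1 → W
n=5: reaches L-position 2 → W
n=6: reaches L-position 1 → W
n=7: reaches L-position 2 → W
n=8: reaches L-position 2 → W
n=9: reaches L-position 2 → W
n=10: only reaches 7(W), 5(W), 4(W), 3(W), all W → L
n=11: only reaches 8(W), 6(W), 5(W), 4(W), all W → L
n=12: only reaches 9(W), 7(W), 6(W), 5(W), all W → L
n=13: reaches L-position 10 → W
n=14: reaches L-position 11 → W
n=15: reaches L-position 12 → W
n=16: reaches L-position 11 → W
n=17: reaches L-position 12 → W
n=18: reaches L-position 12 → W
n=19: reaches L-position 12 → W
From 19, the L positions reachable in one move are: 12.

Remove 7, leaving 12.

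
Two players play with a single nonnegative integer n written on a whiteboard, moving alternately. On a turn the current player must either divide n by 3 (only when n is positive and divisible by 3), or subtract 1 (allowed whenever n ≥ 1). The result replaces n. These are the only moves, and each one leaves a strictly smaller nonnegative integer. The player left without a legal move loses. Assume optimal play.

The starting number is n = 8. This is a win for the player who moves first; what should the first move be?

Move to 7.

Positions with no move are L. A position that does have a move is losing for the player to move precisely when every available move leads to a winning position for the opponent. Fill in the labels:
n=0: no move → L
n=1: W (go to 0, an L position)
n=2: L (sole option 1(W) is W)
n=3: W (go to 2, an L position)
n=4: L (sole option 3(W) is W)
n=5: W (go to 4, an L position)
n=6: W (go to 2, an L position)
n=7: L (sole option 6(W) is W)
n=8: W (go to 7, an L position)
From 8, the L positions reachable in one move are: 7.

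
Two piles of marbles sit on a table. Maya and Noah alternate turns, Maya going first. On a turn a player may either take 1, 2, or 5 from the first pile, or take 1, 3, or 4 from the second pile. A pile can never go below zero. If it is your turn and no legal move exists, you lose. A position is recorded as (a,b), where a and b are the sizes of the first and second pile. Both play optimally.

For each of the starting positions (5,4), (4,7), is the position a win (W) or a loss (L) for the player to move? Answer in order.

(5,4): L, (4,7): W

Classify positions by backward induction: terminal positions (no move available) are L. From any other position, the mover wins iff some move reaches an L.
No move ever increases a pile, so every position that can arise here has a ≤ 5 and b ≤ 7; it is enough to label the cells with 0 ≤ a ≤ 5 and 0 ≤ b ≤ 7.
Every move lowers a or b (never raises either), so fill the grid row by row in increasing a, and left to right within a row: each cell's successors are then already labelled.
      b=0  b=1  b=2  b=3  b=4  b=5  b=6  b=7
a=0:    L    W    L    W    W    W    W    L
a=1:    W    L    W    L    W    W    W    W
a=2:    W    W    W    W    L    W    L    W
a=3:    L    W    L    W    W    W    W    L
a=4:    W    L    W    L    W    W    W    W
a=5:    W    W    W    W    L    W    L    W
Cells with no legal move (terminal, hence L): (0,0).
The remaining L cells, each justified by listing all of its moves:
(0,2): L (sole option (0,1)(W) is W)
(0,7): L (options (0,6)(W), (0,4)(W), (0,3)(W) are all W)
(1,1): L (options (0,1)(W), (1,0)(W) are all W)
(1,3): L (options (0,3)(W), (1,2)(W), (1,0)(W) are all W)
(2,4): L (options (1,4)(W), (0,4)(W), (2,3)(W), (2,1)(W), (2,0)(W) are all W)
(2,6): L (options (1,6)(W), (0,6)(W), (2,5)(W), (2,3)(W), (2,2)(W) are all W)
(3,0): L (options (2,0)(W), (1,0)(W) are all W)
(3,2): L (options (2,2)(W), (1,2)(W), (3,1)(W) are all W)
(3,7): L (options (2,7)(W), (1,7)(W), (3,6)(W), (3,4)(W), (3,3)(W) are all W)
(4,1): L (options (3,1)(W), (2,1)(W), (4,0)(W) are all W)
(4,3): L (options (3,3)(W), (2,3)(W), (4,2)(W), (4,0)(W) are all W)
(5,4): L (options (4,4)(W), (3,4)(W), (0,4)(W), (5,3)(W), (5,1)(W), (5,0)(W) are all W)
(5,6): L (options (4,6)(W), (3,6)(W), (0,6)(W), (5,5)(W), (5,3)(W), (5,2)(W) are all W)
Every other cell has at least one move into one of the L cells above, so it is W.
(5,4): one of the L cells justified above, so L
(4,7): the move to (3,7) reaches an L cell, so W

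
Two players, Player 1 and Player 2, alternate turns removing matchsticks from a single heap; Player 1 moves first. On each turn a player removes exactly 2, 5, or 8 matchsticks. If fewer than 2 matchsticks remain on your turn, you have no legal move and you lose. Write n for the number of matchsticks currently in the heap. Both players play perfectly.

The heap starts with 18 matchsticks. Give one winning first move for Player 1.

Remove 8, leaving 10.

Work bottom-up. With no move the player to move loses. Otherwise the position is W if at least one move leads to an L position for the opponent, and L if every move leads to a W.
n=0: no move → L
n=1: no move → L
n=2: W (go to 0, an L position)
n=3: W (go to 1, an L position)
n=4: L (sole option 2(W) is W)
n=5: W (go to 0, an L position)
n=6: W (go to 4, an L position)
n=7: L (options 5(W), 2(W) are all W)
n=8: W (go to 0, an L position)
n=9: W (go to 7, an L position)
n=10: L (options 8(W), 5(W), 2(W) are all W)
n=11: L (options 9(W), 6(W), 3(W) are all W)
n=12: W (go to 10, an L position)
n=13: W (go to 11, an L position)
n=14: L (options 12(W), 9(W), 6(W) are all W)
n=15: W (go to 10, an L position)
n=16: W (go to 14, an L position)
n=17: L (options 15(W), 12(W), 9(W) are all W)
n=18: W (go to 10, an L position)
From 18, the L positions reachable in one move are: 10.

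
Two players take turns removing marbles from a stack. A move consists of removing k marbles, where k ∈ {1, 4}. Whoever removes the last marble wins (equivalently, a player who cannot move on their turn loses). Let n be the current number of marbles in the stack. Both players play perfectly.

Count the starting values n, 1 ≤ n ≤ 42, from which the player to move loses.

17

Compute win/loss labels from the base case upward. A position with no move is L. Any other position is W if it can reach an L in one move, else L.
n=0: no move → L
n=1: W (go to 0, an L position)
n=2: L (sole option 1(W) is W)
n=3: W (go to 2, an L position)
n=4: W (go to 0, an L position)
n=5: L (options 4(W), 1(W) are all W)
n=6: W (go to 5, an L position)
n=7: L (options 6(W), 3(W) are all W)
n=8: W (go to 7, an L position)
n=9: W (go to 5, an L position)
n=10: L (options 9(W), 6(W) are all W)
n=11: W (go to 10, an L position)
n=12: L (options 11(W), 8(W) are all W)
n=13: W (go to 12, an L position)
n=14: W (go to 10, an L position)
n=15: L (options 14(W), 11(W) are all W)
n=16: W (go to 15, an L position)
n=17: L (options 16(W), 13(W) are all W)
n=18: W (go to 17, an L position)
n=19: W (go to 15, an L position)
n=20: L (options 19(W), 16(W) are all W)
n=21: W (go to 20, an L position)
n=22: L (options 21(W), 18(W) are all W)
n=23: W (go to 22, an L position)
n=24: W (go to 20, an L position)
n=25: L (options 24(W), 21(W) are all W)
n=26: W (go to 25, an L position)
n=27: L (options 26(W), 23(W) are all W)
n=28: W (go to 27, an L position)
n=29: W (go to 25, an L position)
n=30: L (options 29(W), 26(W) are all W)
n=31: W (go to 30, an L position)
n=32: L (options 31(W), 28(W) are all W)
n=33: W (go to 32, an L position)
n=34: W (go to 30, an L position)
n=35: L (options 34(W), 31(W) are all W)
n=36: W (go to 35, an L position)
n=37: L (options 36(W), 33(W) are all W)
n=38: W (go to 37, an L position)
n=39: W (go to 35, an L position)
n=40: L (options 39(W), 36(W) are all W)
n=41: W (go to 40, an L position)
n=42: L (options 41(W), 38(W) are all W)
L entries with 1 ≤ n ≤ 42 (n=0 is outside the asked range and is not counted): n = 2, 5, 7, 10, 12, 15, 17, 20, 22, 25, 27, 30, 32, 35, 37, 40, 42; that makes 17.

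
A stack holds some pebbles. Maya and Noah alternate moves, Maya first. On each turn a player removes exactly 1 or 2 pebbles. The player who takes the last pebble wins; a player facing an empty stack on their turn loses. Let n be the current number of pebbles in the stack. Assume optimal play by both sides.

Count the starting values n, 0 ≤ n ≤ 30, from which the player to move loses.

11

Classify positions by backward induction: terminal positions (no move available) are L. From any other position, the mover wins iff some move reaches an L.
n=0: no move → L
n=1: W (go to 0, an L position)
n=2: W (go to 0, an L position)
n=3: L (options 2(W), 1(W) are all W)
n=4: W (go to 3, an L position)
n=5: W (go to 3, an L position)
n=6: L (options 5(W), 4(W) are all W)
n=7: W (go to 6, an L position)
n=8: W (go to 6, an L position)
n=9: L (options 8(W), 7(W) are all W)
n=10: W (go to 9, an L position)
n=11: W (go to 9, an L position)
n=12: L (options 11(W), 10(W) are all W)
n=13: W (go to 12, an L position)
n=14: W (go to 12, an L position)
n=15: L (options 14(W), 13(W) are all W)
n=16: W (go to 15, an L position)
n=17: W (go to 15, an L position)
n=18: L (options 17(W), 16(W) are all W)
n=19: W (go to 18, an L position)
n=20: W (go to 18, an L position)
n=21: L (options 20(W), 19(W) are all W)
n=22: W (go to 21, an L position)
n=23: W (go to 21, an L position)
n=24: L (options 23(W), 22(W) are all W)
n=25: W (go to 24, an L position)
n=26: W (go to 24, an L position)
n=27: L (options 26(W), 25(W) are all W)
n=28: W (go to 27, an L position)
n=29: W (go to 27, an L position)
n=30: L (options 29(W), 28(W) are all W)
L entries with 0 ≤ n ≤ 30: n = 0, 3, 6, 9, 12, 15, 18, 21, 24, 27, 30; that makes 11.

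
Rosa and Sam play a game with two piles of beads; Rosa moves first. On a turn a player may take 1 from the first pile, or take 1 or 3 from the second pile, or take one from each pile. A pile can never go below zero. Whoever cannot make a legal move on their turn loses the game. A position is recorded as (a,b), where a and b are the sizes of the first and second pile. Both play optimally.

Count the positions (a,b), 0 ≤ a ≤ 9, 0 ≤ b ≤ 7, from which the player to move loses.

Compute win/loss labels from the base case upward. A position with no move is L. Any other position is W if it can reach an L in one move, else L.
Every move lowers a or b (never raises either), so fill the grid row by row in increasing a, and left to right within a row: each cell's successors are then already labelled.
      b=0  b=1  b=2  b=3  b=4  b=5  b=6  b=7
a=0:    L    W    L    W    L    W    L    W
a=1:    W    W    W    W    W    W    W    W
a=2:    L    W    L    W    L    W    L    W
a=3:    W    W    W    W    W    W    W    W
a=4:    L    W    L    W    L    W    L    W
a=5:    W    W    W    W    W    W    W    W
a=6:    L    W    L    W    L    W    L    W
a=7:    W    W    W    W    W    W    W    W
a=8:    L    W    L    W    L    W    L    W
a=9:    W    W    W    W    W    W    W    W
Cells with no legal move (terminal, hence L): (0,0).
The remaining L cells, each justified by listing all of its moves:
(0,2): the only move is to (0,1)(W), a W ⇒ L
(0,4): moves to (0,3)(W), (0,1)(W); every one is W ⇒ L
(0,6): moves to (0,5)(W), (0,3)(W); every one is W ⇒ L
(2,0): the only move is to (1,0)(W), a W ⇒ L
(2,2): moves to (1,2)(W), (2,1)(W), (1,1)(W); every one is W ⇒ L
(2,4): moves to (1,4)(W), (2,3)(W), (2,1)(W), (1,3)(W); every one is W ⇒ L
(2,6): moves to (1,6)(W), (2,5)(W), (2,3)(W), (1,5)(W); every one is W ⇒ L
(4,0): the only move is to (3,0)(W), a W ⇒ L
(4,2): moves to (3,2)(W), (4,1)(W), (3,1)(W); every one is W ⇒ L
(4,4): moves to (3,4)(W), (4,3)(W), (4,1)(W), (3,3)(W); every one is W ⇒ L
(4,6): moves to (3,6)(W), (4,5)(W), (4,3)(W), (3,5)(W); every one is W ⇒ L
(6,0): the only move is to (5,0)(W), a W ⇒ L
(6,2): moves to (5,2)(W), (6,1)(W), (5,1)(W); every one is W ⇒ L
(6,4): moves to (5,4)(W), (6,3)(W), (6,1)(W), (5,3)(W); every one is W ⇒ L
(6,6): moves to (5,6)(W), (6,5)(W), (6,3)(W), (5,5)(W); every one is W ⇒ L
(8,0): the only move is to (7,0)(W), a W ⇒ L
(8,2): moves to (7,2)(W), (8,1)(W), (7,1)(W); every one is W ⇒ L
(8,4): moves to (7,4)(W), (8,3)(W), (8,1)(W), (7,3)(W); every one is W ⇒ L
(8,6): moves to (7,6)(W), (8,5)(W), (8,3)(W), (7,5)(W); every one is W ⇒ L
Every other cell has at least one move into one of the L cells above, so it is W.
L cells per row: a=0: 4, a=1: 0, a=2: 4, a=3: 0, a=4: 4, a=5: 0, a=6: 4, a=7: 0, a=8: 4, a=9: 0; total 20.

20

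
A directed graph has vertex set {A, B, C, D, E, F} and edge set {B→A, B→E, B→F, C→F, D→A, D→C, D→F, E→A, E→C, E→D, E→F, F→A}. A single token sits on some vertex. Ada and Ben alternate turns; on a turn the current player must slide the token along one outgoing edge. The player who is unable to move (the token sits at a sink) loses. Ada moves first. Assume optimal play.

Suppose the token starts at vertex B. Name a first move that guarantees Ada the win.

Move to A.

Use the standard recursion: the mover loses at a terminal position; elsewhere, the mover wins exactly when some move hands the opponent an L position.
Every edge goes from a vertex to one that appears earlier in the order A, F, C, D, E, B, so processing vertices in that order labels each vertex after all of its successors.
A: no outgoing edge → L
F: W (go to A, an L position)
C: L (sole option F(W) is W)
D: W (go to C, an L position)
E: W (go to C, an L position)
B: W (go to A, an L position)
From B, the L positions reachable in one move are: A.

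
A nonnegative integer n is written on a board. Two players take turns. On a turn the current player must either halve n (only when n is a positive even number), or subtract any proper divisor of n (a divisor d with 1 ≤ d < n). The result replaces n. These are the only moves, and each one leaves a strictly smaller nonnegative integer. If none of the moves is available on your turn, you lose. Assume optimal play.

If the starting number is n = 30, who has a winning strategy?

Classify positions by backward induction: terminal positions (no move available) are L. From any other position, the mover wins iff some move reaches an L.
n=0: no move → L
n=1: no move → L
n=2: reaches L-position 1 → W
n=3: only reaches 2(W), which is W → L
n=4: reaches L-position 3 → W
n=5: only reaches 4(W), which is W → L
n=6: reaches L-position 3 → W
n=7: only reaches 6(W), which is W → L
n=8: reaches L-position 7 → W
n=9: only reaches 6(W), 8(W), all W → L
n=10: reaches L-position 5 → W
n=11: only reaches 10(W), which is W → L
n=12: reaches L-position 9 → W
n=13: only reaches 12(W), which is W → L
n=14: reaches L-position 7 → W
n=15: only reaches 10(W), 12(W), 14(W), all W → L
n=16: reaches L-position 15 → W
n=17: only reaches 16(W), which is W → L
n=18: reaches L-position 9 → W
n=19: only reaches 18(W), which is W → L
n=20: reaches L-position 15 → W
n=21: only reaches 14(W), 18(W), 20(W), all W → L
n=22: reaches L-position 11 → W
n=23: only reaches 22(W), which is W → L
n=24: reaches L-position 21 → W
n=25: only reaches 20(W), 24(W), all W → L
n=26: reaches L-position 13 → W
n=27: only reaches 18(W), 24(W), 26(W), all W → L
n=28: reaches L-position 21 → W
n=29: only reaches 28(W), which is W → L
n=30: reaches L-position 15 → W
The starting position 30 is W: the player to move should move to 15, handing over an L position.

The first player wins.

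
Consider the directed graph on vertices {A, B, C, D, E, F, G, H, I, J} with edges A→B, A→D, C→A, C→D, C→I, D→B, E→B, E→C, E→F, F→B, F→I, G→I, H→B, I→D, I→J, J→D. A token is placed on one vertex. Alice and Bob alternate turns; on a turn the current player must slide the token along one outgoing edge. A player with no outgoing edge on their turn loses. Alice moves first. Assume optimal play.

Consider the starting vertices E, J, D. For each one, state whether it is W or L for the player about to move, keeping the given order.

E: W, J: L, D: W

Positions with no move are L. A position that does have a move is losing for the player to move precisely when every available move leads to a winning position for the opponent. Fill in the labels:
Every edge goes from a vertex to one that appears earlier in the order B, D, A, J, I, H, C, G, F, E, so processing vertices in that order labels each vertex after all of its successors.
B: no outgoing edge → L
D: can move to B, which is L ⇒ W
A: can move to B, which is L ⇒ W
J: the only move is to D(W), a W ⇒ L
I: can move to J, which is L ⇒ W
H: can move to B, which is L ⇒ W
C: moves to I(W), A(W), D(W); every one is W ⇒ L
G: the only move is to I(W), a W ⇒ L
F: can move to B, which is L ⇒ W
E: can move to C, which is L ⇒ W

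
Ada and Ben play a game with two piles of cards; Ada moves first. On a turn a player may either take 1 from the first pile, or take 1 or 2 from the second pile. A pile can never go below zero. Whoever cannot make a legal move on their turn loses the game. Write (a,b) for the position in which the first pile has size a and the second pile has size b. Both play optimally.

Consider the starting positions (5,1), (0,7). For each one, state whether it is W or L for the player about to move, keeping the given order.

(5,1): L, (0,7): W

Classify positions by backward induction: terminal positions (no move available) are L. From any other position, the mover wins iff some move reaches an L.
No move ever increases a pile, so every position that can arise here has a ≤ 5 and b ≤ 7; it is enough to label the cells with 0 ≤ a ≤ 5 and 0 ≤ b ≤ 7.
Every move lowers a or b (never raises either), so fill the grid row by row in increasing a, and left to right within a row: each cell's successors are then already labelled.
      b=0  b=1  b=2  b=3  b=4  b=5  b=6  b=7
a=0:    L    W    W    L    W    W    L    W
a=1:    W    L    W    W    L    W    W    L
a=2:    L    W    W    L    W    W    L    W
a=3:    W    L    W    W    L    W    W    L
a=4:    L    W    W    L    W    W    L    W
a=5:    W    L    W    W    L    W    W    L
Cells with no legal move (terminal, hence L): (0,0).
The remaining L cells, each justified by listing all of its moves:
(0,3): →(0,2)(W), (0,1)(W) — all W, so L
(0,6): →(0,5)(W), (0,4)(W) — all W, so L
(1,1): →(0,1)(W), (1,0)(W) — all W, so L
(1,4): →(0,4)(W), (1,3)(W), (1,2)(W) — all W, so L
(1,7): →(0,7)(W), (1,6)(W), (1,5)(W) — all W, so L
(2,0): →(1,0)(W) only, which is W, so L
(2,3): →(1,3)(W), (2,2)(W), (2,1)(W) — all W, so L
(2,6): →(1,6)(W), (2,5)(W), (2,4)(W) — all W, so L
(3,1): →(2,1)(W), (3,0)(W) — all W, so L
(3,4): →(2,4)(W), (3,3)(W), (3,2)(W) — all W, so L
(3,7): →(2,7)(W), (3,6)(W), (3,5)(W) — all W, so L
(4,0): →(3,0)(W) only, which is W, so L
(4,3): →(3,3)(W), (4,2)(W), (4,1)(W) — all W, so L
(4,6): →(3,6)(W), (4,5)(W), (4,4)(W) — all W, so L
(5,1): →(4,1)(W), (5,0)(W) — all W, so L
(5,4): →(4,4)(W), (5,3)(W), (5,2)(W) — all W, so L
(5,7): →(4,7)(W), (5,6)(W), (5,5)(W) — all W, so L
Every other cell has at least one move into one of the L cells above, so it is W.
(5,1): one of the L cells justified above, so L
(0,7): the move to (0,6) reaches an L cell, so W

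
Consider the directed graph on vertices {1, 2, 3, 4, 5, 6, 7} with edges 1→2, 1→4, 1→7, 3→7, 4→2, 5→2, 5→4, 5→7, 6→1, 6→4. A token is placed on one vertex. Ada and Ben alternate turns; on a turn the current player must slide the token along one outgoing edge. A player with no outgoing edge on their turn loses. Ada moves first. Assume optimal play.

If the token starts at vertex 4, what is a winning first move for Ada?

Label each position W (a win for the player to move) or L (a loss). A position with no legal move is L; any other position is W exactly when some move reaches an L, and L when every move reaches a W.
Every edge goes from a vertex to one that appears earlier in the order 2, 7, 4, 5, 3, 1, 6, so processing vertices in that order labels each vertex after all of its successors.
2: no outgoing edge → L
7: no outgoing edge → L
4: reaches L-position 2 → W
5: reaches L-position 7 → W
3: reaches L-position 7 → W
1: reaches L-position 7 → W
6: only reaches 1(W), 4(W), all W → L
From 4, the L positions reachable in one move are: 2.

Move to 2.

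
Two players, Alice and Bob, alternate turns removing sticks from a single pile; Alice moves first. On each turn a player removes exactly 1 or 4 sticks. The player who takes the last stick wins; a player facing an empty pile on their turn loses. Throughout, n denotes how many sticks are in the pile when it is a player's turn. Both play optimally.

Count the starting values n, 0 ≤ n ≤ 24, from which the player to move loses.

Build the W/L table. Terminal = L. A non-terminal position is W if it has a move to some L; otherwise it is L.
n=0: no move → L
n=1: →0(L), so W
n=2: →1(W) only, which is W, so L
n=3: →2(L), so W
n=4: →0(L), so W
n=5: →4(W), 1(W) — all W, so L
n=6: →5(L), so W
n=7: →6(W), 3(W) — all W, so L
n=8: →7(L), so W
n=9: →5(L), so W
n=10: →9(W), 6(W) — all W, so L
n=11: →10(L), so W
n=12: →11(W), 8(W) — all W, so L
n=13: →12(L), so W
n=14: →10(L), so W
n=15: →14(W), 11(W) — all W, so L
n=16: →15(L), so W
n=17: →16(W), 13(W) — all W, so L
n=18: →17(L), so W
n=19: →15(L), so W
n=20: →19(W), 16(W) — all W, so L
n=21: →20(L), so W
n=22: →21(W), 18(W) — all W, so L
n=23: →22(L), so W
n=24: →20(L), so W
L entries with 0 ≤ n ≤ 24: n = 0, 2, 5, 7, 10, 12, 15, 17, 20, 22; that makes 10.

10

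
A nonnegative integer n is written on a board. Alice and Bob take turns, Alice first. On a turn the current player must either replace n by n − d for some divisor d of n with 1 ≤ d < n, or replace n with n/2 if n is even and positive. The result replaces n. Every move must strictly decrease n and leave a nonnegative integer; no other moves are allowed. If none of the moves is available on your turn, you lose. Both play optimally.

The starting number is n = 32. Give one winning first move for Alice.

Move to 31.

Label each position W (a win for the player to move) or L (a loss). A position with no legal move is L; any other position is W exactly when some move reaches an L, and L when every move reaches a W.
n=0: no move → L
n=1: no move → L
n=2: W (go to 1, an L position)
n=3: L (sole option 2(W) is W)
n=4: W (go to 3, an L position)
n=5: L (sole option 4(W) is W)
n=6: W (go to 3, an L position)
n=7: L (sole option 6(W) is W)
n=8: W (go to 7, an L position)
n=9: L (options 6(W), 8(W) are all W)
n=10: W (go to 5, an L position)
n=11: L (sole option 10(W) is W)
n=12: W (go to 9, an L position)
n=13: L (sole option 12(W) is W)
n=14: W (go to 7, an L position)
n=15: L (options 10(W), 12(W), 14(W) are all W)
n=16: W (go to 15, an L position)
n=17: L (sole option 16(W) is W)
n=18: W (go to 9, an L position)
n=19: L (sole option 18(W) is W)
n=20: W (go to 15, an L position)
n=21: L (options 14(W), 18(W), 20(W) are all W)
n=22: W (go to 11, an L position)
n=23: L (sole option 22(W) is W)
n=24: W (go to 21, an L position)
n=25: L (options 20(W), 24(W) are all W)
n=26: W (go to 13, an L position)
n=27: L (options 18(W), 24(W), 26(W) are all W)
n=28: W (go to 21, an L position)
n=29: L (sole option 28(W) is W)
n=30: W (go to 15, an L position)
n=31: L (sole option 30(W) is W)
n=32: W (go to 31, an L position)
From 32, the L positions reachable in one move are: 31.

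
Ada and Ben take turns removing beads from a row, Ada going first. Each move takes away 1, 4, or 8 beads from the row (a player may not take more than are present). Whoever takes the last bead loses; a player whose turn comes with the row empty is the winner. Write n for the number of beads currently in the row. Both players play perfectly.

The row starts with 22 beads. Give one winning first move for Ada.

Compute win/loss labels from the base case upward. A position with no move is W. Any other position is W if it can reach an L in one move, else L.
n=0: no move; the opponent has just taken the last bead and therefore loses → W
n=1: the only move is to 0(W), a W ⇒ L
n=2: can move to 1, which is L ⇒ W
n=3: the only move is to 2(W), a W ⇒ L
n=4: can move to 3, which is L ⇒ W
n=5: can move to 1, which is L ⇒ W
n=6: moves to 5(W), 2(W); every one is W ⇒ L
n=7: can move to 6, which is L ⇒ W
n=8: moves to 7(W), 4(W), 0(W); every one is W ⇒ L
n=9: can move to 8, which is L ⇒ W
n=10: can move to 6, which is L ⇒ W
n=11: can move to 3, which is L ⇒ W
n=12: can move to 8, which is L ⇒ W
n=13: moves to 12(W), 9(W), 5(W); every one is W ⇒ L
n=14: can move to 13, which is L ⇒ W
n=15: moves to 14(W), 11(W), 7(W); every one is W ⇒ L
n=16: can move to 15, which is L ⇒ W
n=17: can move to 13, which is L ⇒ W
n=18: moves to 17(W), 14(W), 10(W); every one is W ⇒ L
n=19: can move to 18, which is L ⇒ W
n=20: moves to 19(W), 16(W), 12(W); every one is W ⇒ L
n=21: can move to 20, which is L ⇒ W
n=22: can move to 18, which is L ⇒ W
From 22, the L positions reachable in one move are: 18.

Remove 4, leaving 18.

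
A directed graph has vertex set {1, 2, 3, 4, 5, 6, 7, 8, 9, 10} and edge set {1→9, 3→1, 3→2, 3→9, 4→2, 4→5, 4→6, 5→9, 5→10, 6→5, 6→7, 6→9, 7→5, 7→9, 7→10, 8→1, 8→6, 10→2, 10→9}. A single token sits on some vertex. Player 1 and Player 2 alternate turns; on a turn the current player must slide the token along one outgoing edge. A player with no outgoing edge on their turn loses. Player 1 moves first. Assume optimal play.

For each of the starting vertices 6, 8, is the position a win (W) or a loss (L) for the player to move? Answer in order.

Label each position W (a win for the player to move) or L (a loss). A position with no legal move is L; any other position is W exactly when some move reaches an L, and L when every move reaches a W.
Every edge goes from a vertex to one that appears earlier in the order 9, 2, 10, 5, 7, 1, 6, 8, 3, 4, so processing vertices in that order labels each vertex after all of its successors.
9: no outgoing edge → L
2: no outgoing edge → L
10: W (go to 2, an L position)
5: W (go to 9, an L position)
7: W (go to 9, an L position)
1: W (go to 9, an L position)
6: W (go to 9, an L position)
8: L (options 6(W), 1(W) are all W)
3: W (go to 2, an L position)
4: W (go to 2, an L position)

6: W, 8: L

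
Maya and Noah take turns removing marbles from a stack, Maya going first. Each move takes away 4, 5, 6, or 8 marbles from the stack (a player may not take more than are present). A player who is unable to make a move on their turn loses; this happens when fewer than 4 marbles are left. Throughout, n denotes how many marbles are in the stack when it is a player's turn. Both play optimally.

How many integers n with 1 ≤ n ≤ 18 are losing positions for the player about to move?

Compute win/loss labels from the base case upward. A position with no move is L. Any other position is W if it can reach an L in one move, else L.
n=0: no move → L
n=1: no move → L
n=2: no move → L
n=3: no move → L
n=4: W (go to 0, an L position)
n=5: W (go to 1, an L position)
n=6: W (go to 2, an L position)
n=7: W (go to 3, an L position)
n=8: W (go to 3, an L position)
n=9: W (go to 3, an L position)
n=10: W (go to 2, an L position)
n=11: W (go to 3, an L position)
n=12: L (options 8(W), 7(W), 6(W), 4(W) are all W)
n=13: L (options 9(W), 8(W), 7(W), 5(W) are all W)
n=14: L (options 10(W), 9(W), 8(W), 6(W) are all W)
n=15: L (options 11(W), 10(W), 9(W), 7(W) are all W)
n=16: W (go to 12, an L position)
n=17: W (go to 13, an L position)
n=18: W (go to 14, an L position)
L entries with 1 ≤ n ≤ 18 (n=0 is outside the asked range and is not counted): n = 1, 2, 3, 12, 13, 14, 15; that makes 7.

7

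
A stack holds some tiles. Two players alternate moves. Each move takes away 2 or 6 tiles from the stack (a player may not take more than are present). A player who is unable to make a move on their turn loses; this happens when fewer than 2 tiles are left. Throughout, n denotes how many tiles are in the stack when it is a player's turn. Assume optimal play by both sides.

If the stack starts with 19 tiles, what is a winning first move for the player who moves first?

Remove 2, leaving 17.

Positions with no move are L. A position that does have a move is losing for the player to move precisely when every available move leads to a winning position for the opponent. Fill in the labels:
n=0: no move → L
n=1: no move → L
n=2: →0(L), so W
n=3: →1(L), so W
n=4: →2(W) only, which is W, so L
n=5: →3(W) only, which is W, so L
n=6: →4(L), so W
n=7: →5(L), so W
n=8: →6(W), 2(W) — all W, so L
n=9: →7(W), 3(W) — all W, so L
n=10: →8(L), so W
n=11: →9(L), so W
n=12: →10(W), 6(W) — all W, so L
n=13: →11(W), 7(W) — all W, so L
n=14: →12(L), so W
n=15: →13(L), so W
n=16: →14(W), 10(W) — all W, so L
n=17: →15(W), 11(W) — all W, so L
n=18: →16(L), so W
n=19: →17(L), so W
From 19, the L positions reachable in one move are: 17, 13. Any move reaching one of these is winning.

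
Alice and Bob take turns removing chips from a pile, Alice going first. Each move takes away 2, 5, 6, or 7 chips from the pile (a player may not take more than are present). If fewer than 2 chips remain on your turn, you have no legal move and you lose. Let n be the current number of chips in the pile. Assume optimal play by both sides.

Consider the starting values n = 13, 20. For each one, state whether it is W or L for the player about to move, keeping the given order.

Positions with no move are L. A position that does have a move is losing for the player to move precisely when every available move leads to a winning position for the opponent. Fill in the labels:
n=0: no move → L
n=1: no move → L
n=2: W (go to 0, an L position)
n=3: W (go to 1, an L position)
n=4: L (sole option 2(W) is W)
n=5: W (go to 0, an L position)
n=6: W (go to 4, an L position)
n=7: W (go to 1, an L position)
n=8: W (go to 1, an L position)
n=9: W (go to 4, an L position)
n=10: W (go to 4, an L position)
n=11: W (go to 4, an L position)
n=12: L (options 10(W), 7(W), 6(W), 5(W) are all W)
n=13: L (options 11(W), 8(W), 7(W), 6(W) are all W)
n=14: W (go to 12, an L position)
n=15: W (go to 13, an L position)
n=16: L (options 14(W), 11(W), 10(W), 9(W) are all W)
n=17: W (go to 12, an L position)
n=18: W (go to 16, an L position)
n=19: W (go to 13, an L position)
n=20: W (go to 13, an L position)

13: L, 20: W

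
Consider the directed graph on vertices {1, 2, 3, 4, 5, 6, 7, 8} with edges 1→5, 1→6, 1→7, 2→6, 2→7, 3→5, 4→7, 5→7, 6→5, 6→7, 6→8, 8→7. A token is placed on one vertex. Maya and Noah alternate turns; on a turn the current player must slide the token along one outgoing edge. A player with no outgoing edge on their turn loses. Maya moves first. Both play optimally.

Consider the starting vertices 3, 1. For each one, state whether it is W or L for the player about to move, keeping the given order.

Build the W/L table. Terminal = L. A non-terminal position is W if it has a move to some L; otherwise it is L.
Every edge goes from a vertex to one that appears earlier in the order 7, 5, 8, 4, 6, 2, 1, 3, so processing vertices in that order labels each vertex after all of its successors.
7: no outgoing edge → L
5: W (go to 7, an L position)
8: W (go to 7, an L position)
4: W (go to 7, an L position)
6: W (go to 7, an L position)
2: W (go to 7, an L position)
1: W (go to 7, an L position)
3: L (sole option 5(W) is W)

3: L, 1: W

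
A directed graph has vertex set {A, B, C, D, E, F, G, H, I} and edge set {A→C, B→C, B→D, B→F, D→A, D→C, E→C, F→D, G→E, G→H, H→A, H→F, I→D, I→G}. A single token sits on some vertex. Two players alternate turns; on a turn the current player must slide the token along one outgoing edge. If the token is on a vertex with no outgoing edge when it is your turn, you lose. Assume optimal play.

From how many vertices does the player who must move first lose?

3

Work bottom-up. With no move the player to move loses. Otherwise the position is W if at least one move leads to an L position for the opponent, and L if every move leads to a W.
Every edge goes from a vertex to one that appears earlier in the order C, A, D, F, B, H, E, G, I, so processing vertices in that order labels each vertex after all of its successors.
C: no outgoing edge → L
A: W (go to C, an L position)
D: W (go to C, an L position)
F: L (sole option D(W) is W)
B: W (go to F, an L position)
H: W (go to F, an L position)
E: W (go to C, an L position)
G: L (options E(W), H(W) are all W)
I: W (go to G, an L position)
The L vertices are C, F, G; that is 3 in all.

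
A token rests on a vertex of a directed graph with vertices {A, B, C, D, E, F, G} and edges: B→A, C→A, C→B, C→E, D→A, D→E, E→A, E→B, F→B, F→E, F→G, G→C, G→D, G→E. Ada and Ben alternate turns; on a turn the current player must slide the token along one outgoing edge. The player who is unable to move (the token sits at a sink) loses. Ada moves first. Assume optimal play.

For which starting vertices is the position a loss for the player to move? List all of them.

Work bottom-up. With no move the player to move loses. Otherwise the position is W if at least one move leads to an L position for the opponent, and L if every move leads to a W.
Every edge goes from a vertex to one that appears earlier in the order A, B, E, C, D, G, F, so processing vertices in that order labels each vertex after all of its successors.
A: no outgoing edge → L
B: →A(L), so W
E: →A(L), so W
C: →A(L), so W
D: →A(L), so W
G: →D(W), C(W), E(W) — all W, so L
F: →G(L), so W
Reading off the rows marked L gives the requested list; there are 2 such vertices.

A, G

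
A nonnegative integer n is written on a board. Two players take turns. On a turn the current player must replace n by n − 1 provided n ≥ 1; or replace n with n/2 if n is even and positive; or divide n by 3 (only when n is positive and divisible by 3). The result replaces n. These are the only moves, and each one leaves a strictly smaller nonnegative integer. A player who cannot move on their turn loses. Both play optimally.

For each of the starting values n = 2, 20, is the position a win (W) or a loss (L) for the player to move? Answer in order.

Use the standard recursion: the mover loses at a terminal position; elsewhere, the mover wins exactly when some move hands the opponent an L position.
n=0: no move → L
n=1: W (go to 0, an L position)
n=2: L (sole option 1(W) is W)
n=3: W (go to 2, an L position)
n=4: W (go to 2, an L position)
n=5: L (sole option 4(W) is W)
n=6: W (go to 2, an L position)
n=7: L (sole option 6(W) is W)
n=8: W (go to 7, an L position)
n=9: L (options 3(W), 8(W) are all W)
n=10: W (go to 5, an L position)
n=11: L (sole option 10(W) is W)
n=12: W (go to 11, an L position)
n=13: L (sole option 12(W) is W)
n=14: W (go to 7, an L position)
n=15: W (go to 5, an L position)
n=16: L (options 8(W), 15(W) are all W)
n=17: W (go to 16, an L position)
n=18: W (go to 9, an L position)
n=19: L (sole option 18(W) is W)
n=20: W (go to 19, an L position)

2: L, 20: W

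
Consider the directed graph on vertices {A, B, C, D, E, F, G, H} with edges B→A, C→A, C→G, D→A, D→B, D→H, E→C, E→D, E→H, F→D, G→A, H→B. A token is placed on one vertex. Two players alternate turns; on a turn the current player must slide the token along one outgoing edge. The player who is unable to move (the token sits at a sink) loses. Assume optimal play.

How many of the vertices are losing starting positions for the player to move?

3

Label each position W (a win for the player to move) or L (a loss). A position with no legal move is L; any other position is W exactly when some move reaches an L, and L when every move reaches a W.
Every edge goes from a vertex to one that appears earlier in the order A, B, G, H, D, F, C, E, so processing vertices in that order labels each vertex after all of its successors.
A: no outgoing edge → L
B: reaches L-position A → W
G: reaches L-position A → W
H: only reaches B(W), which is W → L
D: reaches L-position H → W
F: only reaches D(W), which is W → L
C: reaches L-position A → W
E: reaches L-position H → W
The L vertices are A, F, H; that is 3 in all.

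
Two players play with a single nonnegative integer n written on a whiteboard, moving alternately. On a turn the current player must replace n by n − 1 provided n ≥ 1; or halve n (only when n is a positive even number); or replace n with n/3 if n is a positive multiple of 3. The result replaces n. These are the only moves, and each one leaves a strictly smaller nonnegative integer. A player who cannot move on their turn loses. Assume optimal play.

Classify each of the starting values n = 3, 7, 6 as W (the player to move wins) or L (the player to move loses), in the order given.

Positions with no move are L. A position that does have a move is losing for the player to move precisely when every available move leads to a winning position for the opponent. Fill in the labels:
n=0: no move → L
n=1: reaches L-position 0 → W
n=2: only reaches 1(W), which is W → L
n=3: reaches L-position 2 → W
n=4: reaches L-position 2 → W
n=5: only reaches 4(W), which is W → L
n=6: reaches L-position 2 → W
n=7: only reaches 6(W), which is W → L

3: W, 7: L, 6: W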